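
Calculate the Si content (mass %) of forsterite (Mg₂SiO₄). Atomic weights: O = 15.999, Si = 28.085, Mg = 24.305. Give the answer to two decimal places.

19.96 mass %

Molar mass of Mg₂SiO₄: 2×24.305 + 1×28.085 + 4×15.999 = 140.691 g/mol.
Mass of Si per formula unit: 1 × 28.085 = 28.085 g.
Weight fraction Si = 28.085 / 140.691 = 0.1996.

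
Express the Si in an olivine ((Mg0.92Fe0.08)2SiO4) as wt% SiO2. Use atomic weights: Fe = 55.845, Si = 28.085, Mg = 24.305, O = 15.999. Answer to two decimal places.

41.23 wt%

Molar mass of (Mg0.92Fe0.08)2SiO4 = 1.84×24.305 + 0.16×55.845 + 1×28.085 + 4×15.999 = 145.737 g/mol.
Each formula unit contains 1 Si, equivalent to 1/1 = 1.0000 mol SiO2.
M(SiO2) = 1×28.085 + 2×15.999 = 60.083 g/mol.
Mass of SiO2 per formula unit = 1.0000 × 60.083 = 60.083 g.
SiO2 wt% = 60.083 / 145.737 × 100 = 41.23%.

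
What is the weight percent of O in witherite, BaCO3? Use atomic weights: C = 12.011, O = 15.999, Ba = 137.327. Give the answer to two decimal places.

Formula mass = 1·137.327 + 1·12.011 + 3·15.999 = 197.335 g/mol, of which 47.997 g is O.
So O makes up 47.997/197.335 = 0.2432 of the mass, i.e. 24.32%.

24.32 wt%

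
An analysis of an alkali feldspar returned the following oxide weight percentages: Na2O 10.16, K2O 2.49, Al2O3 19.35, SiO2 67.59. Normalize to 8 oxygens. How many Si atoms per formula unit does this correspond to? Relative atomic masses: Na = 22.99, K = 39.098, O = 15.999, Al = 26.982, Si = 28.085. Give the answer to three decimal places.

2.990 Si apfu

Na2O (M=61.979): mol = 0.16393; Na = 0.32786, O = 0.16393.
K2O (M=94.195): mol = 0.02643; K = 0.05286, O = 0.02643.
Al2O3 (M=101.961): mol = 0.18978; Al = 0.37956, O = 0.56934.
SiO2 (M=60.083): mol = 1.12494; Si = 1.12494, O = 2.24988.
ΣO = 3.00958; factor = 8/ΣO = 2.65818.
Si apfu = 1.12494 × 2.65818 = 2.990.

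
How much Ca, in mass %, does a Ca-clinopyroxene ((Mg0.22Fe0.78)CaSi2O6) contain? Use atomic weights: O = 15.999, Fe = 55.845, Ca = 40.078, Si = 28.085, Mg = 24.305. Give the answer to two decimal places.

Molar mass of (Mg0.22Fe0.78)CaSi2O6: 0.22*24.305 + 0.78*55.845 + 1*40.078 + 2*28.085 + 6*15.999 = 241.148 g/mol.
Mass of Ca per formula unit: 1 × 40.078 = 40.078 g.
Weight fraction Ca = 40.078 / 241.148 = 0.1662.

16.62 mass %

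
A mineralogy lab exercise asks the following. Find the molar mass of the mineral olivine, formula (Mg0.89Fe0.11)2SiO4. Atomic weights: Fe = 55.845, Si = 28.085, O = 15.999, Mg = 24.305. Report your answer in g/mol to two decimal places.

147.63 g/mol

The formula mass is the sum 1.78·24.305 + 0.22·55.845 + 1·28.085 + 4·15.999.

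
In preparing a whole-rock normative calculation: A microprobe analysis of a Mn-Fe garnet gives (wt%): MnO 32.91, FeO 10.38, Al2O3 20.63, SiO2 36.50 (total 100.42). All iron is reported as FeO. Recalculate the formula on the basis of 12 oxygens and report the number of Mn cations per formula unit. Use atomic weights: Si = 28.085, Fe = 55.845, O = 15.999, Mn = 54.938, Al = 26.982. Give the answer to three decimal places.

2.291 Mn apfu

MnO: 32.91/70.937 = 0.46393 mol → 0.46393 mol Mn, 0.46393 mol O.
FeO: 10.38/71.844 = 0.14448 mol → 0.14448 mol Fe, 0.14448 mol O.
Al2O3: 20.63/101.961 = 0.20233 mol → 0.40466 mol Al, 0.60699 mol O.
SiO2: 36.50/60.083 = 0.60749 mol → 0.60749 mol Si, 1.21498 mol O.
Total oxygen = 2.43038 mol. Normalization factor = 12/2.43038 = 4.93750.
Mn per 12 O = 0.46393 × 4.93750 = 2.291.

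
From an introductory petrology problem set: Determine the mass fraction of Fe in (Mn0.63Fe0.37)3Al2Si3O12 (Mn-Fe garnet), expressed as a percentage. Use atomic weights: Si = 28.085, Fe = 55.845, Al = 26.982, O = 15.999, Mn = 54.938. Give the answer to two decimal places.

M((Mn0.63Fe0.37)3Al2Si3O12) = 496.028 g/mol.
Fe contributes 1.11 × 55.845 = 61.988 g per mole.
61.988/496.028 = 0.1250 → 12.50%.

12.50 wt%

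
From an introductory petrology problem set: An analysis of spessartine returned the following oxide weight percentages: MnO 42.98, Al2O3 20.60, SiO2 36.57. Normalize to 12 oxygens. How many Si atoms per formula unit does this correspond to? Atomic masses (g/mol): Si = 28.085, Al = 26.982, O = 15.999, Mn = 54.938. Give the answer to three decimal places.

MnO (M=70.937): mol = 0.60589; Mn = 0.60589, O = 0.60589.
Al2O3 (M=101.961): mol = 0.20204; Al = 0.40408, O = 0.60612.
SiO2 (M=60.083): mol = 0.60866; Si = 0.60866, O = 1.21732.
ΣO = 2.42933; factor = 12/ΣO = 4.93963.
Si apfu = 0.60866 × 4.93963 = 3.007.

3.007 Si apfu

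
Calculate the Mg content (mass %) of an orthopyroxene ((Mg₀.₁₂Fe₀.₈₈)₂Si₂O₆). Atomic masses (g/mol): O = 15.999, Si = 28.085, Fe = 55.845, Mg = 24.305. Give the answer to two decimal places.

2.28 mass %

Formula mass = 0.24×24.305 + 1.76×55.845 + 2×28.085 + 6×15.999 = 256.284 g/mol, of which 5.833 g is Mg.
So Mg makes up 5.833/256.284 = 0.0228 of the mass, i.e. 2.28%.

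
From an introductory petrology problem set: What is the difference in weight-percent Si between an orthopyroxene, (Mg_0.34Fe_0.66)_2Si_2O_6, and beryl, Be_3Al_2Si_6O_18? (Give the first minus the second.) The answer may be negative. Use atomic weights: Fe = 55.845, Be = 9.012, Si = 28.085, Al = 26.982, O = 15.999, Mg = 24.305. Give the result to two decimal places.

M((Mg_0.34Fe_0.66)_2Si_2O_6) = 242.407 g/mol, so wt% Si = 56.170/242.407 × 100 = 23.17%.
M(Be_3Al_2Si_6O_18) = 537.492 g/mol, so wt% Si = 168.510/537.492 × 100 = 31.35%.
23.17 − 31.35 = -8.18 pp.

-8.18 percentage points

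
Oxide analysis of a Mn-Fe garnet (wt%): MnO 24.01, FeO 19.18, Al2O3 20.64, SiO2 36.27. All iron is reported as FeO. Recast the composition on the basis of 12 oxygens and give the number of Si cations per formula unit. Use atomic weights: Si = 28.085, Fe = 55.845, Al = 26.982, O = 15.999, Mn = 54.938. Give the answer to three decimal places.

24.01 wt% MnO ÷ 70.937 g/mol = 0.33847 mol, giving 0.33847 Mn and 0.33847 O.
19.18 wt% FeO ÷ 71.844 g/mol = 0.26697 mol, giving 0.26697 Fe and 0.26697 O.
20.64 wt% Al2O3 ÷ 101.961 g/mol = 0.20243 mol, giving 0.40486 Al and 0.60729 O.
36.27 wt% SiO2 ÷ 60.083 g/mol = 0.60366 mol, giving 0.60366 Si and 1.20732 O.
Oxygen sums to 2.42005; scaling by 12/2.42005 = 4.95858 puts the formula on 12 O.
Si: 0.60366 × 4.95858 = 2.993 atoms per formula unit.

2.993 Si apfu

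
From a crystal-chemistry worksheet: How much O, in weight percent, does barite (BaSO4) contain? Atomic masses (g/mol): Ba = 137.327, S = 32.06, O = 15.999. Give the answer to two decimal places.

M(BaSO4) = 233.383 g/mol.
O contributes 4 × 15.999 = 63.996 g per mole.
63.996/233.383 = 0.2742 → 27.42%.

27.42 weight percent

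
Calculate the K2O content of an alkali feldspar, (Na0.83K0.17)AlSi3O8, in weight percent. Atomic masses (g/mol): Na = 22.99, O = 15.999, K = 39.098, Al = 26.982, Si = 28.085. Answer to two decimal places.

3.02 wt%

Molar mass of (Na0.83K0.17)AlSi3O8 = 0.83×22.99 + 0.17×39.098 + 1×26.982 + 3×28.085 + 8×15.999 = 264.957 g/mol.
Each formula unit contains 0.17 K, equivalent to 0.17/2 = 0.0850 mol K2O.
M(K2O) = 2×39.098 + 1×15.999 = 94.195 g/mol.
Mass of K2O per formula unit = 0.0850 × 94.195 = 8.007 g.
K2O wt% = 8.007 / 264.957 × 100 = 3.02%.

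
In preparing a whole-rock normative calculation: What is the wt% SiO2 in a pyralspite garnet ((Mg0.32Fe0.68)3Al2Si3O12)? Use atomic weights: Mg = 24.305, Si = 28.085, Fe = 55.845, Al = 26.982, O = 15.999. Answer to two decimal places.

38.56 wt%

Molar mass of (Mg0.32Fe0.68)3Al2Si3O12 = 0.96*24.305 + 2.04*55.845 + 2*26.982 + 3*28.085 + 12*15.999 = 467.464 g/mol.
Each formula unit contains 3 Si, equivalent to 3/1 = 3.0000 mol SiO2.
M(SiO2) = 1×28.085 + 2×15.999 = 60.083 g/mol.
Mass of SiO2 per formula unit = 3.0000 × 60.083 = 180.249 g.
SiO2 wt% = 180.249 / 467.464 × 100 = 38.56%.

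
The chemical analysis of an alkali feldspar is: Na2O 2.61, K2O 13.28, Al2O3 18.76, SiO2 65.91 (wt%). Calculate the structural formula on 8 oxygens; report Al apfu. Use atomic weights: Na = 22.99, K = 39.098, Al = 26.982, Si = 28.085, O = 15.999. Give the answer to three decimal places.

Na2O (M=61.979): mol = 0.04211; Na = 0.08422, O = 0.04211.
K2O (M=94.195): mol = 0.14098; K = 0.28196, O = 0.14098.
Al2O3 (M=101.961): mol = 0.18399; Al = 0.36798, O = 0.55197.
SiO2 (M=60.083): mol = 1.09698; Si = 1.09698, O = 2.19396.
ΣO = 2.92902; factor = 8/ΣO = 2.73129.
Al apfu = 0.36798 × 2.73129 = 1.005.

1.005 Al apfu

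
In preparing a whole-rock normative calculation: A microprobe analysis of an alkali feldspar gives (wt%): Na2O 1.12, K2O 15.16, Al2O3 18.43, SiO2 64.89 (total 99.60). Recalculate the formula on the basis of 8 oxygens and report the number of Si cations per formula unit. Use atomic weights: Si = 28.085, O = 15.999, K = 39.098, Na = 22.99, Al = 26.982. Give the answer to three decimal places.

2.999 Si apfu

Na2O (M=61.979): mol = 0.01807; Na = 0.03614, O = 0.01807.
K2O (M=94.195): mol = 0.16094; K = 0.32188, O = 0.16094.
Al2O3 (M=101.961): mol = 0.18076; Al = 0.36152, O = 0.54228.
SiO2 (M=60.083): mol = 1.08001; Si = 1.08001, O = 2.16002.
ΣO = 2.88131; factor = 8/ΣO = 2.77651.
Si apfu = 1.08001 × 2.77651 = 2.999.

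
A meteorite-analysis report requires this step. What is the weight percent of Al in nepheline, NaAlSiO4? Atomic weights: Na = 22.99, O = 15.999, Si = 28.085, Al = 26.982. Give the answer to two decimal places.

18.99 mass %

Formula mass = 1*22.99 + 1*26.982 + 1*28.085 + 4*15.999 = 142.053 g/mol, of which 26.982 g is Al.
So Al makes up 26.982/142.053 = 0.1899 of the mass, i.e. 18.99%.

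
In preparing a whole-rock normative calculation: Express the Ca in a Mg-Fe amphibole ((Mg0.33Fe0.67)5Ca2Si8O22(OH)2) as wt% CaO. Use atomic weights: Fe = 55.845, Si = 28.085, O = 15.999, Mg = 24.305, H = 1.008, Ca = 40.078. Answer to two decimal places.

Formula mass = 918.012 g/mol.
2 Ca → 2.0000 mol CaO per formula unit; M(CaO) = 56.077, so CaO mass = 112.154 g.
112.154/918.012 × 100 = 12.22 wt%.

12.22 wt%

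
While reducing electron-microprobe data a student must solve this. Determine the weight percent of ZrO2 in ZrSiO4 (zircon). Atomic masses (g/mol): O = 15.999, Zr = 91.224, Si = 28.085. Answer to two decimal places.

Molar mass of ZrSiO4 = 1·91.224 + 1·28.085 + 4·15.999 = 183.305 g/mol.
Each formula unit contains 1 Zr, equivalent to 1/1 = 1.0000 mol ZrO2.
M(ZrO2) = 1×91.224 + 2×15.999 = 123.222 g/mol.
Mass of ZrO2 per formula unit = 1.0000 × 123.222 = 123.222 g.
ZrO2 wt% = 123.222 / 183.305 × 100 = 67.22%.

67.22 wt%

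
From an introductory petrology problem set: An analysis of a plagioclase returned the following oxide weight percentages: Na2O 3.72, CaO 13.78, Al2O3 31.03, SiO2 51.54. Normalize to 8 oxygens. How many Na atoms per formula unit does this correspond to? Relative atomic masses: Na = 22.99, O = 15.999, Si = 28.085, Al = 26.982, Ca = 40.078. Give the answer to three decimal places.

0.327 Na apfu

Na2O (M=61.979): mol = 0.06002; Na = 0.12004, O = 0.06002.
CaO (M=56.077): mol = 0.24573; Ca = 0.24573, O = 0.24573.
Al2O3 (M=101.961): mol = 0.30433; Al = 0.60866, O = 0.91299.
SiO2 (M=60.083): mol = 0.85781; Si = 0.85781, O = 1.71562.
ΣO = 2.93436; factor = 8/ΣO = 2.72632.
Na apfu = 0.12004 × 2.72632 = 0.327.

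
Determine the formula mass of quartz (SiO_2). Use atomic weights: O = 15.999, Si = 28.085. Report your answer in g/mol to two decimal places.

60.08 g/mol

The formula mass is the sum 1(28.085) + 2(15.999).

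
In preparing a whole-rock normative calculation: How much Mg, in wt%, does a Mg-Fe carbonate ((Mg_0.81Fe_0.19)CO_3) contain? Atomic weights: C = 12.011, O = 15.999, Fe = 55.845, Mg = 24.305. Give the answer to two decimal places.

21.80 wt%

Molar mass of (Mg_0.81Fe_0.19)CO_3: 0.81*24.305 + 0.19*55.845 + 1*12.011 + 3*15.999 = 90.306 g/mol.
Mass of Mg per formula unit: 0.81 × 24.305 = 19.687 g.
Weight fraction Mg = 19.687 / 90.306 = 0.2180.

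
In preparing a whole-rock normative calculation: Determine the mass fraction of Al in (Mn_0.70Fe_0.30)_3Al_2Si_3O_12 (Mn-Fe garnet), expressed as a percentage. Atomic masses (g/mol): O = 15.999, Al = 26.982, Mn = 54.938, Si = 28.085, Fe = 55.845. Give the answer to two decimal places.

M((Mn_0.70Fe_0.30)_3Al_2Si_3O_12) = 495.837 g/mol.
Al contributes 2 × 26.982 = 53.964 g per mole.
53.964/495.837 = 0.1088 → 10.88%.

10.88 weight percent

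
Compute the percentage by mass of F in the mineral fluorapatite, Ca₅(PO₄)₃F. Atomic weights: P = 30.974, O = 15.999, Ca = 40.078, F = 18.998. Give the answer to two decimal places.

3.77 mass %

M(Ca₅(PO₄)₃F) = 504.298 g/mol.
F contributes 1 × 18.998 = 18.998 g per mole.
18.998/504.298 = 0.0377 → 3.77%.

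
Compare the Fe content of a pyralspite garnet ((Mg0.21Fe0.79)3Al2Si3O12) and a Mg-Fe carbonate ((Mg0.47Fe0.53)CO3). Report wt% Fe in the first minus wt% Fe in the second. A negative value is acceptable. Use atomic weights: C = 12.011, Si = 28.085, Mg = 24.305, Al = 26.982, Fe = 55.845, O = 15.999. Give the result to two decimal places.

-1.60 percentage points

First mineral: 132.353 g Fe in 477.872 g formula = 27.70 wt% Fe.
Second mineral: 29.598 g Fe in 101.029 g formula = 29.30 wt% Fe.
27.70% − 29.30% gives a difference of -1.60 percentage points.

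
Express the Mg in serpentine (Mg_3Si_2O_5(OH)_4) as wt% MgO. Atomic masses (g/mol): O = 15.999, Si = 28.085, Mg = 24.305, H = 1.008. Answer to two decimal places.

43.63 wt%

Molar mass of Mg_3Si_2O_5(OH)_4 = 3*24.305 + 2*28.085 + 9*15.999 + 4*1.008 = 277.108 g/mol.
Each formula unit contains 3 Mg, equivalent to 3/1 = 3.0000 mol MgO.
M(MgO) = 1×24.305 + 1×15.999 = 40.304 g/mol.
Mass of MgO per formula unit = 3.0000 × 40.304 = 120.912 g.
MgO wt% = 120.912 / 277.108 × 100 = 43.63%.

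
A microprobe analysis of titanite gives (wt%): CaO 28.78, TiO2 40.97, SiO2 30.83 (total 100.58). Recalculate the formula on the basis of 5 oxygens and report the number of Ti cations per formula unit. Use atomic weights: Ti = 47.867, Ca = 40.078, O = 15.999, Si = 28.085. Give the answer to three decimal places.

CaO: 28.78/56.077 = 0.51322 mol → 0.51322 mol Ca, 0.51322 mol O.
TiO2: 40.97/79.865 = 0.51299 mol → 0.51299 mol Ti, 1.02598 mol O.
SiO2: 30.83/60.083 = 0.51312 mol → 0.51312 mol Si, 1.02624 mol O.
Total oxygen = 2.56544 mol. Normalization factor = 5/2.56544 = 1.94898.
Ti per 5 O = 0.51299 × 1.94898 = 1.000.

1.000 Ti apfu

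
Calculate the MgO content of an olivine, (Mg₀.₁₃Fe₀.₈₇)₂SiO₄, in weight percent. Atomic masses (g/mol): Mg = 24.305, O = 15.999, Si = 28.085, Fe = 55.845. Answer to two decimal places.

Molar mass of (Mg₀.₁₃Fe₀.₈₇)₂SiO₄ = 0.26·24.305 + 1.74·55.845 + 1·28.085 + 4·15.999 = 195.571 g/mol.
Each formula unit contains 0.26 Mg, equivalent to 0.26/1 = 0.2600 mol MgO.
M(MgO) = 1×24.305 + 1×15.999 = 40.304 g/mol.
Mass of MgO per formula unit = 0.2600 × 40.304 = 10.479 g.
MgO wt% = 10.479 / 195.571 × 100 = 5.36%.

5.36 wt%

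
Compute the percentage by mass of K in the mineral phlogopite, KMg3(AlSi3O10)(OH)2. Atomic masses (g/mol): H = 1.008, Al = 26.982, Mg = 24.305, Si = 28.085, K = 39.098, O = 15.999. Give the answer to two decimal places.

M(KMg3(AlSi3O10)(OH)2) = 417.254 g/mol.
K contributes 1 × 39.098 = 39.098 g per mole.
39.098/417.254 = 0.0937 → 9.37%.

9.37 wt%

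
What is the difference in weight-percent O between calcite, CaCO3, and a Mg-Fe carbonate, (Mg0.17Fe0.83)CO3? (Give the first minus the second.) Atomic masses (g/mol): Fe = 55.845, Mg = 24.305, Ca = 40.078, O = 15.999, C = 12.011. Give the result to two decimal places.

M(CaCO3) = 100.086 g/mol, so wt% O = 47.997/100.086 × 100 = 47.96%.
M((Mg0.17Fe0.83)CO3) = 110.491 g/mol, so wt% O = 47.997/110.491 × 100 = 43.44%.
47.96 − 43.44 = 4.52 pp.

4.52 percentage points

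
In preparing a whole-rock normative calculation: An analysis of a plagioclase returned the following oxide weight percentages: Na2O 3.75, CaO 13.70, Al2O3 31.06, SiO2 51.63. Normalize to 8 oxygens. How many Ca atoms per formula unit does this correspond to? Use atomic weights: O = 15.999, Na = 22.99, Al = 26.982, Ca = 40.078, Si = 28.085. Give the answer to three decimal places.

0.665 Ca apfu

Na2O: 3.75/61.979 = 0.06050 mol → 0.12100 mol Na, 0.06050 mol O.
CaO: 13.70/56.077 = 0.24431 mol → 0.24431 mol Ca, 0.24431 mol O.
Al2O3: 31.06/101.961 = 0.30463 mol → 0.60926 mol Al, 0.91389 mol O.
SiO2: 51.63/60.083 = 0.85931 mol → 0.85931 mol Si, 1.71862 mol O.
Total oxygen = 2.93732 mol. Normalization factor = 8/2.93732 = 2.72357.
Ca per 8 O = 0.24431 × 2.72357 = 0.665.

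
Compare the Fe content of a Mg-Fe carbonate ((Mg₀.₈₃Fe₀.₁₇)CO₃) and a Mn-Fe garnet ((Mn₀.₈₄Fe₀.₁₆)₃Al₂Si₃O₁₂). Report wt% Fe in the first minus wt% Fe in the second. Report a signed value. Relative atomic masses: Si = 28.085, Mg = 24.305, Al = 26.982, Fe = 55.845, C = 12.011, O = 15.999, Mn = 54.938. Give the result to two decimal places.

5.18 percentage points

Fe in (Mg₀.₈₃Fe₀.₁₇)CO₃: molar mass 89.675 g/mol; 0.17×55.845 = 9.494 g → 10.59 wt%.
Fe in (Mn₀.₈₄Fe₀.₁₆)₃Al₂Si₃O₁₂: molar mass 495.456 g/mol; 0.48×55.845 = 26.806 g → 5.41 wt%.
Difference = 10.59 − 5.41 = 5.18 percentage points.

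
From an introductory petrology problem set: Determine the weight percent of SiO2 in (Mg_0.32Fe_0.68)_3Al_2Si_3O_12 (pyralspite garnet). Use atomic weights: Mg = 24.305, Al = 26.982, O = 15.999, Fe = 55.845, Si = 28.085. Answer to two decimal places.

38.56 wt%

Molar mass of (Mg_0.32Fe_0.68)_3Al_2Si_3O_12 = 0.96·24.305 + 2.04·55.845 + 2·26.982 + 3·28.085 + 12·15.999 = 467.464 g/mol.
Each formula unit contains 3 Si, equivalent to 3/1 = 3.0000 mol SiO2.
M(SiO2) = 1×28.085 + 2×15.999 = 60.083 g/mol.
Mass of SiO2 per formula unit = 3.0000 × 60.083 = 180.249 g.
SiO2 wt% = 180.249 / 467.464 × 100 = 38.56%.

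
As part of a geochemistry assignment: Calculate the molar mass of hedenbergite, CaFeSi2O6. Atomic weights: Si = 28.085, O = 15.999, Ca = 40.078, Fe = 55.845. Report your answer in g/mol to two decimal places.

Ca: 1 × 40.078 = 40.0780
Fe: 1 × 55.845 = 55.8450
Si: 2 × 28.085 = 56.1700
O: 6 × 15.999 = 95.9940
Summing the contributions gives the formula mass.

248.09 g/mol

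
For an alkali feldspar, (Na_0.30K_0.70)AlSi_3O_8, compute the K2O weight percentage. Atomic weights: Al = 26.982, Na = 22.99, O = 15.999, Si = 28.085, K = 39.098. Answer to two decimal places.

Formula mass = 273.495 g/mol.
0.70 K → 0.3500 mol K2O per formula unit; M(K2O) = 94.195, so K2O mass = 32.968 g.
32.968/273.495 × 100 = 12.05 wt%.

12.05 wt%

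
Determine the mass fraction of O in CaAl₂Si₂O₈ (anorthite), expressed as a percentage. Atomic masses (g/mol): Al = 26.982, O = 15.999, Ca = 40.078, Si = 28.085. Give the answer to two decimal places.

46.01 weight percent

M(CaAl₂Si₂O₈) = 278.204 g/mol.
O contributes 8 × 15.999 = 127.992 g per mole.
127.992/278.204 = 0.4601 → 46.01%.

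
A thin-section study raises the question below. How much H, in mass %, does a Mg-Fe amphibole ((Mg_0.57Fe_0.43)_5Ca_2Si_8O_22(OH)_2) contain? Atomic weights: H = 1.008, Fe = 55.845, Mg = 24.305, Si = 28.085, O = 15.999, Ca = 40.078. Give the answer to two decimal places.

M((Mg_0.57Fe_0.43)_5Ca_2Si_8O_22(OH)_2) = 880.164 g/mol.
H contributes 2 × 1.008 = 2.016 g per mole.
2.016/880.164 = 0.0023 → 0.23%.

0.23 mass %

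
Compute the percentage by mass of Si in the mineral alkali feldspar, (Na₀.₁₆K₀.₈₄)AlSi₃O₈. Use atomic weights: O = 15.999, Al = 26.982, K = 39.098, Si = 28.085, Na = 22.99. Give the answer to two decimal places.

30.55 weight percent

Formula mass = 0.16×22.99 + 0.84×39.098 + 1×26.982 + 3×28.085 + 8×15.999 = 275.750 g/mol, of which 84.255 g is Si.
So Si makes up 84.255/275.750 = 0.3055 of the mass, i.e. 30.55%.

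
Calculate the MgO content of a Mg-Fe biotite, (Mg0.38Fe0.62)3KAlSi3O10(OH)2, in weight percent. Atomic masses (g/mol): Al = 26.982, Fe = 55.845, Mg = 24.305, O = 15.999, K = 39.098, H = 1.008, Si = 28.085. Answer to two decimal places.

Formula mass = 475.918 g/mol.
1.14 Mg → 1.1400 mol MgO per formula unit; M(MgO) = 40.304, so MgO mass = 45.947 g.
45.947/475.918 × 100 = 9.65 wt%.

9.65 wt%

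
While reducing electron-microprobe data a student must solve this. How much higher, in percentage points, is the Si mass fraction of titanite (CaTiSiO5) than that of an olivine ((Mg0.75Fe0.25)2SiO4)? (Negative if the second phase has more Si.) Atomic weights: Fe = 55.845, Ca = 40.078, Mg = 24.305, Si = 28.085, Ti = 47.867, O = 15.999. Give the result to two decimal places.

First mineral: 28.085 g Si in 196.025 g formula = 14.33 wt% Si.
Second mineral: 28.085 g Si in 156.461 g formula = 17.95 wt% Si.
14.33% − 17.95% gives a difference of -3.62 percentage points.

-3.62 percentage points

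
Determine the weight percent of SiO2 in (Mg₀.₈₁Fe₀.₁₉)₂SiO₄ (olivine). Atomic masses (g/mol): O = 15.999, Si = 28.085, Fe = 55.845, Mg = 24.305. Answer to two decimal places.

Formula mass = 152.676 g/mol.
1 Si → 1.0000 mol SiO2 per formula unit; M(SiO2) = 60.083, so SiO2 mass = 60.083 g.
60.083/152.676 × 100 = 39.35 wt%.

39.35 wt%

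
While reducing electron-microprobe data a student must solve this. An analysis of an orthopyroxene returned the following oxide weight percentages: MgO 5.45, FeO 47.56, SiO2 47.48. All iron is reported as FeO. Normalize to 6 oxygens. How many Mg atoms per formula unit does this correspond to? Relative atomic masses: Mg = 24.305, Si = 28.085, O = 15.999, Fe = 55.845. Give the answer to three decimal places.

0.341 Mg apfu

MgO (M=40.304): mol = 0.13522; Mg = 0.13522, O = 0.13522.
FeO (M=71.844): mol = 0.66199; Fe = 0.66199, O = 0.66199.
SiO2 (M=60.083): mol = 0.79024; Si = 0.79024, O = 1.58048.
ΣO = 2.37769; factor = 6/ΣO = 2.52346.
Mg apfu = 0.13522 × 2.52346 = 0.341.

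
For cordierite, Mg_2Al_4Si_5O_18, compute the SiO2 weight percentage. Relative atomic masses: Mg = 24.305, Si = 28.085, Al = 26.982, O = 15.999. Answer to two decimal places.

Molar mass of Mg_2Al_4Si_5O_18 = 2*24.305 + 4*26.982 + 5*28.085 + 18*15.999 = 584.945 g/mol.
Each formula unit contains 5 Si, equivalent to 5/1 = 5.0000 mol SiO2.
M(SiO2) = 1×28.085 + 2×15.999 = 60.083 g/mol.
Mass of SiO2 per formula unit = 5.0000 × 60.083 = 300.415 g.
SiO2 wt% = 300.415 / 584.945 × 100 = 51.36%.

51.36 wt%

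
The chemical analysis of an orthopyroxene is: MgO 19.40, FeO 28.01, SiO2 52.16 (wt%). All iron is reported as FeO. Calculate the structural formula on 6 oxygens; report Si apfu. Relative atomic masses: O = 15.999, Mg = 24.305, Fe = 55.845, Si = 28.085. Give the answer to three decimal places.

1.998 Si apfu

19.40 wt% MgO ÷ 40.304 g/mol = 0.48134 mol, giving 0.48134 Mg and 0.48134 O.
28.01 wt% FeO ÷ 71.844 g/mol = 0.38987 mol, giving 0.38987 Fe and 0.38987 O.
52.16 wt% SiO2 ÷ 60.083 g/mol = 0.86813 mol, giving 0.86813 Si and 1.73626 O.
Oxygen sums to 2.60747; scaling by 6/2.60747 = 2.30108 puts the formula on 6 O.
Si: 0.86813 × 2.30108 = 1.998 atoms per formula unit.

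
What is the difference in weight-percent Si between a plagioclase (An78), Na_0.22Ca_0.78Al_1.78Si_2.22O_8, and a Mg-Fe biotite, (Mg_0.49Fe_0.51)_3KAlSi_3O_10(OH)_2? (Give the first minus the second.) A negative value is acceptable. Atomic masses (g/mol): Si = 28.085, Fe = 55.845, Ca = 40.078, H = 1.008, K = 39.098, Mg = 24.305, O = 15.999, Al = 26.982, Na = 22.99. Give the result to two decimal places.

First mineral: 62.349 g Si in 274.687 g formula = 22.70 wt% Si.
Second mineral: 84.255 g Si in 465.510 g formula = 18.10 wt% Si.
22.70% − 18.10% gives a difference of 4.60 percentage points.

4.60 percentage points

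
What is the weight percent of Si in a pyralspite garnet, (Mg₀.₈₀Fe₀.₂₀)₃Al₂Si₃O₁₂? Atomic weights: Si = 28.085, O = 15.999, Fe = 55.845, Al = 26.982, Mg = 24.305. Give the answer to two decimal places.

Molar mass of (Mg₀.₈₀Fe₀.₂₀)₃Al₂Si₃O₁₂: 2.40·24.305 + 0.60·55.845 + 2·26.982 + 3·28.085 + 12·15.999 = 422.046 g/mol.
Mass of Si per formula unit: 3 × 28.085 = 84.255 g.
Weight fraction Si = 84.255 / 422.046 = 0.1996.

19.96 wt%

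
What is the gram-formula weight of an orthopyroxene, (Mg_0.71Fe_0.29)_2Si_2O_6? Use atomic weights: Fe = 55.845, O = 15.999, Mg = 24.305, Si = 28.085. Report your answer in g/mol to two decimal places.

M = 1.42×24.305 + 0.58×55.845 + 2×28.085 + 6×15.999

219.07 g/mol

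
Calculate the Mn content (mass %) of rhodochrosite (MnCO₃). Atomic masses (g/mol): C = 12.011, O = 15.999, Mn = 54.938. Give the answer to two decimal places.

47.79 mass %

Formula mass = 1·54.938 + 1·12.011 + 3·15.999 = 114.946 g/mol, of which 54.938 g is Mn.
So Mn makes up 54.938/114.946 = 0.4779 of the mass, i.e. 47.79%.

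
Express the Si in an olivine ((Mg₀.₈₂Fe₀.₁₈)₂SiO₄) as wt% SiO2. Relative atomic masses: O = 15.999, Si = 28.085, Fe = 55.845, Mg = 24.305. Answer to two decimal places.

39.52 wt%

Molar mass of (Mg₀.₈₂Fe₀.₁₈)₂SiO₄ = 1.64*24.305 + 0.36*55.845 + 1*28.085 + 4*15.999 = 152.045 g/mol.
Each formula unit contains 1 Si, equivalent to 1/1 = 1.0000 mol SiO2.
M(SiO2) = 1×28.085 + 2×15.999 = 60.083 g/mol.
Mass of SiO2 per formula unit = 1.0000 × 60.083 = 60.083 g.
SiO2 wt% = 60.083 / 152.045 × 100 = 39.52%.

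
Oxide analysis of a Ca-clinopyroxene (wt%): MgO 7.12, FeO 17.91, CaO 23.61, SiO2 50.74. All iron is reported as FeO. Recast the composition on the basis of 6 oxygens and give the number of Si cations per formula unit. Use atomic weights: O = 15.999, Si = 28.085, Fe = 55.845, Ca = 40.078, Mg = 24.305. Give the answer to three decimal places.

1.998 Si apfu

MgO: 7.12/40.304 = 0.17666 mol → 0.17666 mol Mg, 0.17666 mol O.
FeO: 17.91/71.844 = 0.24929 mol → 0.24929 mol Fe, 0.24929 mol O.
CaO: 23.61/56.077 = 0.42103 mol → 0.42103 mol Ca, 0.42103 mol O.
SiO2: 50.74/60.083 = 0.84450 mol → 0.84450 mol Si, 1.68900 mol O.
Total oxygen = 2.53598 mol. Normalization factor = 6/2.53598 = 2.36595.
Si per 6 O = 0.84450 × 2.36595 = 1.998.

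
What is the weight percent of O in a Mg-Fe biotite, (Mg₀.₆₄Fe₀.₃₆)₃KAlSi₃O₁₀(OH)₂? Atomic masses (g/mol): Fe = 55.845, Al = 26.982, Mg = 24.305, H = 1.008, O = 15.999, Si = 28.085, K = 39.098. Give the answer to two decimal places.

42.54 mass %

Molar mass of (Mg₀.₆₄Fe₀.₃₆)₃KAlSi₃O₁₀(OH)₂: 1.92·24.305 + 1.08·55.845 + 1·39.098 + 1·26.982 + 3·28.085 + 12·15.999 + 2·1.008 = 451.317 g/mol.
Mass of O per formula unit: 12 × 15.999 = 191.988 g.
Weight fraction O = 191.988 / 451.317 = 0.4254.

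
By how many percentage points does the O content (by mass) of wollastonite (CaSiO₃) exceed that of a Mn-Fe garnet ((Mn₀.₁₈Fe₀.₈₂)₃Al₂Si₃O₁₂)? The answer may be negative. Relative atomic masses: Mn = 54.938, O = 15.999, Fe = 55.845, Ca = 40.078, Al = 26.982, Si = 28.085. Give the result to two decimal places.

First mineral: 47.997 g O in 116.160 g formula = 41.32 wt% O.
Second mineral: 191.988 g O in 497.252 g formula = 38.61 wt% O.
41.32% − 38.61% gives a difference of 2.71 percentage points.

2.71 percentage points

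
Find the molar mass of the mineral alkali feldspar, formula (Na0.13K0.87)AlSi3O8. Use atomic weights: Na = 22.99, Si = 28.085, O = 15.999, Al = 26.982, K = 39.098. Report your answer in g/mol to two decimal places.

The formula mass is the sum 0.13·22.99 + 0.87·39.098 + 1·26.982 + 3·28.085 + 8·15.999.

276.23 g/mol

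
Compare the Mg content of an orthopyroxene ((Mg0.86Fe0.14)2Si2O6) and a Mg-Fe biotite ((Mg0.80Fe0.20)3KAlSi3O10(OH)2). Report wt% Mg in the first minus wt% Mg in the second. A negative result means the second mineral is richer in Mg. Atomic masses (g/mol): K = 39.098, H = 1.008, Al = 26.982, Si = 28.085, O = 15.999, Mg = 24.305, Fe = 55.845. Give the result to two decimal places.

6.57 percentage points

First mineral: 41.805 g Mg in 209.605 g formula = 19.94 wt% Mg.
Second mineral: 58.332 g Mg in 436.178 g formula = 13.37 wt% Mg.
19.94% − 13.37% gives a difference of 6.57 percentage points.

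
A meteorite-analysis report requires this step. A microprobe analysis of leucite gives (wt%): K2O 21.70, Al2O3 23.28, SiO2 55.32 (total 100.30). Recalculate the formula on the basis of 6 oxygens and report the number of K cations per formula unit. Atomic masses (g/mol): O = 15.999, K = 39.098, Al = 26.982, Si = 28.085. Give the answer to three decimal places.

1.003 K apfu

K2O: 21.70/94.195 = 0.23037 mol → 0.46074 mol K, 0.23037 mol O.
Al2O3: 23.28/101.961 = 0.22832 mol → 0.45664 mol Al, 0.68496 mol O.
SiO2: 55.32/60.083 = 0.92073 mol → 0.92073 mol Si, 1.84146 mol O.
Total oxygen = 2.75679 mol. Normalization factor = 6/2.75679 = 2.17644.
K per 6 O = 0.46074 × 2.17644 = 1.003.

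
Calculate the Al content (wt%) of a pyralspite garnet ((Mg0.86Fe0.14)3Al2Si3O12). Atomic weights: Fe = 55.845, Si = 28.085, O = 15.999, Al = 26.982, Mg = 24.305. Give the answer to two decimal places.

M((Mg0.86Fe0.14)3Al2Si3O12) = 416.369 g/mol.
Al contributes 2 × 26.982 = 53.964 g per mole.
53.964/416.369 = 0.1296 → 12.96%.

12.96 wt%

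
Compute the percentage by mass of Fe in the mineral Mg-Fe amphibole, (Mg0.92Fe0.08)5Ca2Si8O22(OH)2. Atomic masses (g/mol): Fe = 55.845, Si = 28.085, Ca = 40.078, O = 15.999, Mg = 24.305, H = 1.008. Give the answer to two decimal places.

2.71 wt%

Molar mass of (Mg0.92Fe0.08)5Ca2Si8O22(OH)2: 4.60·24.305 + 0.40·55.845 + 2·40.078 + 8·28.085 + 24·15.999 + 2·1.008 = 824.969 g/mol.
Mass of Fe per formula unit: 0.40 × 55.845 = 22.338 g.
Weight fraction Fe = 22.338 / 824.969 = 0.0271.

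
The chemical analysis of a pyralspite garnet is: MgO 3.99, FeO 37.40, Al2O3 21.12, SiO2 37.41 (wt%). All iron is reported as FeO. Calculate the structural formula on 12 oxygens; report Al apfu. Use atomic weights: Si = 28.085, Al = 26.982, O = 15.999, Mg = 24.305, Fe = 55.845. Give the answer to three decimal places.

2.000 Al apfu

3.99 wt% MgO ÷ 40.304 g/mol = 0.09900 mol, giving 0.09900 Mg and 0.09900 O.
37.40 wt% FeO ÷ 71.844 g/mol = 0.52057 mol, giving 0.52057 Fe and 0.52057 O.
21.12 wt% Al2O3 ÷ 101.961 g/mol = 0.20714 mol, giving 0.41428 Al and 0.62142 O.
37.41 wt% SiO2 ÷ 60.083 g/mol = 0.62264 mol, giving 0.62264 Si and 1.24528 O.
Oxygen sums to 2.48627; scaling by 12/2.48627 = 4.82651 puts the formula on 12 O.
Al: 0.41428 × 4.82651 = 2.000 atoms per formula unit.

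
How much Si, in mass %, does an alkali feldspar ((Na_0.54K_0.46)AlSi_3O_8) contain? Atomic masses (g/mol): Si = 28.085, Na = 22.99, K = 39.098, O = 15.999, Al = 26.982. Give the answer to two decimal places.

Formula mass = 0.54·22.99 + 0.46·39.098 + 1·26.982 + 3·28.085 + 8·15.999 = 269.629 g/mol, of which 84.255 g is Si.
So Si makes up 84.255/269.629 = 0.3125 of the mass, i.e. 31.25%.

31.25 mass %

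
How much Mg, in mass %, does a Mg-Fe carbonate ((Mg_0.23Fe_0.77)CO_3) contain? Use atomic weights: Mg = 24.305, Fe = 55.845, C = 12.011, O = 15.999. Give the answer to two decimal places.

Formula mass = 0.23*24.305 + 0.77*55.845 + 1*12.011 + 3*15.999 = 108.599 g/mol, of which 5.590 g is Mg.
So Mg makes up 5.590/108.599 = 0.0515 of the mass, i.e. 5.15%.

5.15 mass %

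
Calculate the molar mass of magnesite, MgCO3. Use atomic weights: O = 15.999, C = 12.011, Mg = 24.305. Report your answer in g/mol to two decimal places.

84.31 g/mol

M = 1×24.305 + 1×12.011 + 3×15.999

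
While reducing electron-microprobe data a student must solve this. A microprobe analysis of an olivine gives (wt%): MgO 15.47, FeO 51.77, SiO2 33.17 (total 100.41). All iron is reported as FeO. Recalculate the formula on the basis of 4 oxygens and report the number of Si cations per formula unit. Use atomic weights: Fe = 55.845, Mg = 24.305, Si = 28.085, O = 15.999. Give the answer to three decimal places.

MgO (M=40.304): mol = 0.38383; Mg = 0.38383, O = 0.38383.
FeO (M=71.844): mol = 0.72059; Fe = 0.72059, O = 0.72059.
SiO2 (M=60.083): mol = 0.55207; Si = 0.55207, O = 1.10414.
ΣO = 2.20856; factor = 4/ΣO = 1.81113.
Si apfu = 0.55207 × 1.81113 = 1.000.

1.000 Si apfu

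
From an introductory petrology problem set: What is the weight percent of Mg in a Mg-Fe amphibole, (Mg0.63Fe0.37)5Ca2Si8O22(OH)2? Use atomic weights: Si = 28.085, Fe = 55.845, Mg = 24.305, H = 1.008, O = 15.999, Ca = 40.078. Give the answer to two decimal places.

M((Mg0.63Fe0.37)5Ca2Si8O22(OH)2) = 870.702 g/mol.
Mg contributes 3.15 × 24.305 = 76.561 g per mole.
76.561/870.702 = 0.0879 → 8.79%.

8.79 weight percent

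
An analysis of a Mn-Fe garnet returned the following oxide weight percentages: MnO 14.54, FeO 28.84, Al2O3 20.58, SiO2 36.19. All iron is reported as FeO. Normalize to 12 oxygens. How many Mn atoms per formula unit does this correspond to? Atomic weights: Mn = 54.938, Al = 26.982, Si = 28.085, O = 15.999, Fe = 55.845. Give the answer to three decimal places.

MnO: 14.54/70.937 = 0.20497 mol → 0.20497 mol Mn, 0.20497 mol O.
FeO: 28.84/71.844 = 0.40143 mol → 0.40143 mol Fe, 0.40143 mol O.
Al2O3: 20.58/101.961 = 0.20184 mol → 0.40368 mol Al, 0.60552 mol O.
SiO2: 36.19/60.083 = 0.60233 mol → 0.60233 mol Si, 1.20466 mol O.
Total oxygen = 2.41658 mol. Normalization factor = 12/2.41658 = 4.96570.
Mn per 12 O = 0.20497 × 4.96570 = 1.018.

1.018 Mn apfu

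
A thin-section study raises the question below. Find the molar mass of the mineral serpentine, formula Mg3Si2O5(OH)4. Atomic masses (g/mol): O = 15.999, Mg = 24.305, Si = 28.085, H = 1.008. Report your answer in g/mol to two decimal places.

277.11 g/mol

The formula mass is the sum 3(24.305) + 2(28.085) + 9(15.999) + 4(1.008).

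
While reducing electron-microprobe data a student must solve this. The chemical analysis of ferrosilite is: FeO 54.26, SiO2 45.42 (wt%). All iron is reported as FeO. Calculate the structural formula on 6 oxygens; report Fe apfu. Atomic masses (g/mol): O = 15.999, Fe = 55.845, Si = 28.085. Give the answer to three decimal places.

FeO: 54.26/71.844 = 0.75525 mol → 0.75525 mol Fe, 0.75525 mol O.
SiO2: 45.42/60.083 = 0.75595 mol → 0.75595 mol Si, 1.51190 mol O.
Total oxygen = 2.26715 mol. Normalization factor = 6/2.26715 = 2.64649.
Fe per 6 O = 0.75525 × 2.64649 = 1.999.

1.999 Fe apfu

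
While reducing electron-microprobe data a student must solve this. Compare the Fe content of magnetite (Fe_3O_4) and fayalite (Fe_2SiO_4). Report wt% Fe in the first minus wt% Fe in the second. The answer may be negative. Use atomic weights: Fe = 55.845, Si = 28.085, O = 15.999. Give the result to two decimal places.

17.55 percentage points

Fe in Fe_3O_4: molar mass 231.531 g/mol; 3×55.845 = 167.535 g → 72.36 wt%.
Fe in Fe_2SiO_4: molar mass 203.771 g/mol; 2×55.845 = 111.690 g → 54.81 wt%.
Difference = 72.36 − 54.81 = 17.55 percentage points.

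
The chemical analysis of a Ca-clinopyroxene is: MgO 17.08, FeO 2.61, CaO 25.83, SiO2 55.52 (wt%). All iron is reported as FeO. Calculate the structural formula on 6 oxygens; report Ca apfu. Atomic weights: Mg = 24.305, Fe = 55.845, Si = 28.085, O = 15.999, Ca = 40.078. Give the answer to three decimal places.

17.08 wt% MgO ÷ 40.304 g/mol = 0.42378 mol, giving 0.42378 Mg and 0.42378 O.
2.61 wt% FeO ÷ 71.844 g/mol = 0.03633 mol, giving 0.03633 Fe and 0.03633 O.
25.83 wt% CaO ÷ 56.077 g/mol = 0.46062 mol, giving 0.46062 Ca and 0.46062 O.
55.52 wt% SiO2 ÷ 60.083 g/mol = 0.92406 mol, giving 0.92406 Si and 1.84812 O.
Oxygen sums to 2.76885; scaling by 6/2.76885 = 2.16696 puts the formula on 6 O.
Ca: 0.46062 × 2.16696 = 0.998 atoms per formula unit.

0.998 Ca apfu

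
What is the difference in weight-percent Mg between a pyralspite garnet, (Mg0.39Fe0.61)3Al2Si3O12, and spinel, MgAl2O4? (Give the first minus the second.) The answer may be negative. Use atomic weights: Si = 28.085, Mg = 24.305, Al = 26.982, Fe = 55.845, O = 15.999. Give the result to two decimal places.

-10.91 percentage points

First mineral: 28.437 g Mg in 460.840 g formula = 6.17 wt% Mg.
Second mineral: 24.305 g Mg in 142.265 g formula = 17.08 wt% Mg.
6.17% − 17.08% gives a difference of -10.91 percentage points.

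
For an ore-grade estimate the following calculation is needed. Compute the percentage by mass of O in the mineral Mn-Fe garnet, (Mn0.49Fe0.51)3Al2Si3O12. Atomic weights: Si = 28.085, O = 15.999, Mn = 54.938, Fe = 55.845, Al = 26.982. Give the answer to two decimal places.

38.68 mass %

Molar mass of (Mn0.49Fe0.51)3Al2Si3O12: 1.47*54.938 + 1.53*55.845 + 2*26.982 + 3*28.085 + 12*15.999 = 496.409 g/mol.
Mass of O per formula unit: 12 × 15.999 = 191.988 g.
Weight fraction O = 191.988 / 496.409 = 0.3868.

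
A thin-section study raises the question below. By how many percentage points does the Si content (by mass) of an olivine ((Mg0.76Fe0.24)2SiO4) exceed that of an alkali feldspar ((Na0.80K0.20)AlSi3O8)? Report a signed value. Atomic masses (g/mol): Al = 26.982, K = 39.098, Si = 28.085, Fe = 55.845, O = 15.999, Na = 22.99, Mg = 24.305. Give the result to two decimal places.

-13.72 percentage points

M((Mg0.76Fe0.24)2SiO4) = 155.830 g/mol, so wt% Si = 28.085/155.830 × 100 = 18.02%.
M((Na0.80K0.20)AlSi3O8) = 265.441 g/mol, so wt% Si = 84.255/265.441 × 100 = 31.74%.
18.02 − 31.74 = -13.72 pp.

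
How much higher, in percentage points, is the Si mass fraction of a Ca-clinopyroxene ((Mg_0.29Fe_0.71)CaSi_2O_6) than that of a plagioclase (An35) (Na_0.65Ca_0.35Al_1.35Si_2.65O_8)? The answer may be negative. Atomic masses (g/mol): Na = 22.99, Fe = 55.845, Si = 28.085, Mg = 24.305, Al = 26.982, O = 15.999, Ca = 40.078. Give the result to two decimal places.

First mineral: 56.170 g Si in 238.940 g formula = 23.51 wt% Si.
Second mineral: 74.425 g Si in 267.814 g formula = 27.79 wt% Si.
23.51% − 27.79% gives a difference of -4.28 percentage points.

-4.28 percentage points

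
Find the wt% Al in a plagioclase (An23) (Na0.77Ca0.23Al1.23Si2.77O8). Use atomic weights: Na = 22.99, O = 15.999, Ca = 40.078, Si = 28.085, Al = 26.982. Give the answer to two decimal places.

Formula mass = 0.77*22.99 + 0.23*40.078 + 1.23*26.982 + 2.77*28.085 + 8*15.999 = 265.896 g/mol, of which 33.188 g is Al.
So Al makes up 33.188/265.896 = 0.1248 of the mass, i.e. 12.48%.

12.48 wt%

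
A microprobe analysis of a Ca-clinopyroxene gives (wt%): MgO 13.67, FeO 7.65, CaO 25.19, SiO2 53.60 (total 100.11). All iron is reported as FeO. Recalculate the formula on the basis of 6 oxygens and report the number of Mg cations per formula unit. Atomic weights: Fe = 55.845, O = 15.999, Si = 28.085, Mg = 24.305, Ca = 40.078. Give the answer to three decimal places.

0.760 Mg apfu

MgO: 13.67/40.304 = 0.33917 mol → 0.33917 mol Mg, 0.33917 mol O.
FeO: 7.65/71.844 = 0.10648 mol → 0.10648 mol Fe, 0.10648 mol O.
CaO: 25.19/56.077 = 0.44920 mol → 0.44920 mol Ca, 0.44920 mol O.
SiO2: 53.60/60.083 = 0.89210 mol → 0.89210 mol Si, 1.78420 mol O.
Total oxygen = 2.67905 mol. Normalization factor = 6/2.67905 = 2.23960.
Mg per 6 O = 0.33917 × 2.23960 = 0.760.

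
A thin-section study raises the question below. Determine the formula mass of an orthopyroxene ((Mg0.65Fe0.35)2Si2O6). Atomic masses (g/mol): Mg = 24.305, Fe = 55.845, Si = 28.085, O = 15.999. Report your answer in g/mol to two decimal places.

222.85 g/mol

Mg: 1.30 × 24.305 = 31.5965
Fe: 0.70 × 55.845 = 39.0915
Si: 2 × 28.085 = 56.1700
O: 6 × 15.999 = 95.9940
Summing the contributions gives the formula mass.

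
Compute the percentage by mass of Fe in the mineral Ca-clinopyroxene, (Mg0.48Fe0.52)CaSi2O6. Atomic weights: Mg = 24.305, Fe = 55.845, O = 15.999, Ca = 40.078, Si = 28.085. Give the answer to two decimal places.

M((Mg0.48Fe0.52)CaSi2O6) = 232.948 g/mol.
Fe contributes 0.52 × 55.845 = 29.039 g per mole.
29.039/232.948 = 0.1247 → 12.47%.

12.47 weight percent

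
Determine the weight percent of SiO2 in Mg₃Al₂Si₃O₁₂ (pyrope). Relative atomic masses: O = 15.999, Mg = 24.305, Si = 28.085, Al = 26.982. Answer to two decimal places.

44.71 wt%

Formula mass = 403.122 g/mol.
3 Si → 3.0000 mol SiO2 per formula unit; M(SiO2) = 60.083, so SiO2 mass = 180.249 g.
180.249/403.122 × 100 = 44.71 wt%.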